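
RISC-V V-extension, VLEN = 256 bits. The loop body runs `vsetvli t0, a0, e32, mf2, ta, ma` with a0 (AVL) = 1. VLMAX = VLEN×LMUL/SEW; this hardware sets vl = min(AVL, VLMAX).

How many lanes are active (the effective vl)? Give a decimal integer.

vl = 1

VLMAX = (256 × 1/2) / 32 = 4 lanes
vl ← min(1, 4) = 1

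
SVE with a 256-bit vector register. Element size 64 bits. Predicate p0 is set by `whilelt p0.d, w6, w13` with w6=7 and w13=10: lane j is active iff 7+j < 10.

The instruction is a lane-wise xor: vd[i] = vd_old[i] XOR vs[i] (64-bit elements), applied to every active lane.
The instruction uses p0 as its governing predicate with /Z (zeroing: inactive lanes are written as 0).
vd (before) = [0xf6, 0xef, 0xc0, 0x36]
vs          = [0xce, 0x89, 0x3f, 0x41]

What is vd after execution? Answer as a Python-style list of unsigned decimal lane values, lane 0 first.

register lanes = 256/64 = 4
active while 7+j < 10, i.e. j ∈ [0,3) capped at 4 ⇒ 3
[0] xor(0xf6,0xce) = 0x38
[1] xor(0xef,0x89) = 0x66
[2] xor(0xc0,0x3f) = 0xff
[3] tail/zero = 0x00

vd = [56, 102, 255, 0]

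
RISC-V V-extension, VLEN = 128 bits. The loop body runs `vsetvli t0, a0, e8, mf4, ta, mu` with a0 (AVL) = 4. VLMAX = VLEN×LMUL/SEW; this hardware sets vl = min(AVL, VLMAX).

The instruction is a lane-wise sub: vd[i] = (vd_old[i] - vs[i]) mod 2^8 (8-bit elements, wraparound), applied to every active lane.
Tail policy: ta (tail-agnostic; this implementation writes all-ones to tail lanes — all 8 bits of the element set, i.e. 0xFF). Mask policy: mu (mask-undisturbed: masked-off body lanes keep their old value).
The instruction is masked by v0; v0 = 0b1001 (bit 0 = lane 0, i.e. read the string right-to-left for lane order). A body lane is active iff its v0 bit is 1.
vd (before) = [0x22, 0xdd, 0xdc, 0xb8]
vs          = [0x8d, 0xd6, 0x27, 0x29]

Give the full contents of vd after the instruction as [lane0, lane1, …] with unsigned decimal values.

vd = [149, 221, 220, 143]

lanes per group: 128·1/4/8 = 4
vl = min(AVL, VLMAX) = min(4, 4) = 4
  i=0: sub(0x22,0x8d) → 149
  i=1: mask-off/keep → 221
  i=2: mask-off/keep → 220
  i=3: sub(0xb8,0x29) → 143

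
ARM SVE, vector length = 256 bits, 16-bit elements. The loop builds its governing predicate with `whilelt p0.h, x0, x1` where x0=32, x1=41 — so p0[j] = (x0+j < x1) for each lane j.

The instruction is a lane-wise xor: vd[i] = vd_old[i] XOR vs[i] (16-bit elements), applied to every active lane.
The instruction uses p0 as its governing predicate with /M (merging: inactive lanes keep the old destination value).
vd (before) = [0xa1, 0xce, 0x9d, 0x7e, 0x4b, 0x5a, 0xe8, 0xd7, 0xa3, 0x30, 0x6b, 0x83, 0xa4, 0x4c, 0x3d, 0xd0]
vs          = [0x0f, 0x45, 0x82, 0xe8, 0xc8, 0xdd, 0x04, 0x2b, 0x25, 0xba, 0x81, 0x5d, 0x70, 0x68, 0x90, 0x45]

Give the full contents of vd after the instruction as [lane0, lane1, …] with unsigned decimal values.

256-bit reg / 16-bit elem → 16 lanes
active while 32+j < 41, i.e. j ∈ [0,9) capped at 16 ⇒ 9
[0] xor(0xa1,0x0f) = 0xae
[1] xor(0xce,0x45) = 0x8b
[2] xor(0x9d,0x82) = 0x1f
[3] xor(0x7e,0xe8) = 0x96
[4] xor(0x4b,0xc8) = 0x83
[5] xor(0x5a,0xdd) = 0x87
[6] xor(0xe8,0x04) = 0xec
[7] xor(0xd7,0x2b) = 0xfc
[8] xor(0xa3,0x25) = 0x86
[9] tail/keep = 0x30
[10] tail/keep = 0x6b
[11] tail/keep = 0x83
[12] tail/keep = 0xa4
[13] tail/keep = 0x4c
[14] tail/keep = 0x3d
[15] tail/keep = 0xd0

vd = [174, 139, 31, 150, 131, 135, 236, 252, 134, 48, 107, 131, 164, 76, 61, 208]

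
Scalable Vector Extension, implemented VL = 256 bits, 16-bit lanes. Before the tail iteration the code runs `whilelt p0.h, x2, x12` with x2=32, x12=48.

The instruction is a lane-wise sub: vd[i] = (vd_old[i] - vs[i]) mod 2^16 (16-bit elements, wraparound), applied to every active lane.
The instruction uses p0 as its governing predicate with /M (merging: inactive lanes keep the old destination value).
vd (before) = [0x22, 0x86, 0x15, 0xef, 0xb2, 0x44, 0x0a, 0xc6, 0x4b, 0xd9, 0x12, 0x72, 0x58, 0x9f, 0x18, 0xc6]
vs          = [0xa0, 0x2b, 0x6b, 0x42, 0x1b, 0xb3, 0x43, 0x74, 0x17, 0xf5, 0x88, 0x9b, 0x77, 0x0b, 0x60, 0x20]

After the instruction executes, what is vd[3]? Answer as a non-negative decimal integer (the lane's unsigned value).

register lanes = 256/16 = 16
active while 32+j < 48, i.e. j ∈ [0,16) capped at 16 ⇒ 16
vd[0] sub(0x22,0xa0) -> 0xff82
vd[1] sub(0x86,0x2b) -> 0x5b
vd[2] sub(0x15,0x6b) -> 0xffaa
vd[3] sub(0xef,0x42) -> 0xad
vd[4] sub(0xb2,0x1b) -> 0x97
vd[5] sub(0x44,0xb3) -> 0xff91
vd[6] sub(0x0a,0x43) -> 0xffc7
vd[7] sub(0xc6,0x74) -> 0x52
vd[8] sub(0x4b,0x17) -> 0x34
vd[9] sub(0xd9,0xf5) -> 0xffe4
vd[10] sub(0x12,0x88) -> 0xff8a
vd[11] sub(0x72,0x9b) -> 0xffd7
vd[12] sub(0x58,0x77) -> 0xffe1
vd[13] sub(0x9f,0x0b) -> 0x94
vd[14] sub(0x18,0x60) -> 0xffb8
vd[15] sub(0xc6,0x20) -> 0xa6

vd[3] = 173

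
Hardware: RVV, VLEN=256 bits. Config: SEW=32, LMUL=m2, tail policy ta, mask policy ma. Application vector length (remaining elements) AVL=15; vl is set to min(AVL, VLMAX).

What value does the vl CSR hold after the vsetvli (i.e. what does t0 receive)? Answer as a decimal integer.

vl = 15

VLMAX = (256 × 2) / 32 = 16 lanes
vl = min(AVL, VLMAX) = min(15, 16) = 15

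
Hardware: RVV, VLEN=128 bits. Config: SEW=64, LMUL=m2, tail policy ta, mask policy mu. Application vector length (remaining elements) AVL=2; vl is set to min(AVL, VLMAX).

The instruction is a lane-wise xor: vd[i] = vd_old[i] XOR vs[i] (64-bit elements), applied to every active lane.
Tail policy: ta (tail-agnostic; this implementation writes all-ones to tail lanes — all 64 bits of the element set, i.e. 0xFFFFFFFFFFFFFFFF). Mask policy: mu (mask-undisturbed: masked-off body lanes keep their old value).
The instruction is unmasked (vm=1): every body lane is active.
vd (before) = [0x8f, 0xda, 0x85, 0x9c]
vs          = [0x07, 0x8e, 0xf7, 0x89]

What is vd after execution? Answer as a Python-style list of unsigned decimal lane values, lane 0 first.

lanes per group: 128·2/64 = 4
vl ← min(2, 4) = 2
  i=0: xor(0x8f,0x07) → 136
  i=1: xor(0xda,0x8e) → 84
  i=2: tail/ones → 18446744073709551615
  i=3: tail/ones → 18446744073709551615

vd = [136, 84, 18446744073709551615, 18446744073709551615]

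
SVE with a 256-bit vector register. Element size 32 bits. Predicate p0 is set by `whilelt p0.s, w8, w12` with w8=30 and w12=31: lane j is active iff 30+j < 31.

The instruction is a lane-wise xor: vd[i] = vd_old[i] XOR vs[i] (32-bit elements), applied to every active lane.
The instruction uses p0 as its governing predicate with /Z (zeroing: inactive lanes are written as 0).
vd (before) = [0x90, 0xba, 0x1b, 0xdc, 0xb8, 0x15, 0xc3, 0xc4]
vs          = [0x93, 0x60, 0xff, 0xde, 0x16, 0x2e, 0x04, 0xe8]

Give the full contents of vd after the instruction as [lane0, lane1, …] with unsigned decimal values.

vd = [3, 0, 0, 0, 0, 0, 0, 0]

register lanes = 256/32 = 8
whilelt: lane j active iff 30+j < 31 → j < 1 → 1 active
lane  0: xor(0x90,0x93) ⇒ 0x03
lane  1: tail/zero ⇒ 0x00
lane  2: tail/zero ⇒ 0x00
lane  3: tail/zero ⇒ 0x00
lane  4: tail/zero ⇒ 0x00
lane  5: tail/zero ⇒ 0x00
lane  6: tail/zero ⇒ 0x00
lane  7: tail/zero ⇒ 0x00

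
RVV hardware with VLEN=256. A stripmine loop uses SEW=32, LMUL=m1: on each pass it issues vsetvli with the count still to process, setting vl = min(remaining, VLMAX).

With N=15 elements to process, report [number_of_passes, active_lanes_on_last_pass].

[iterations, last_vl] = [2, 7]

lanes per group: 256·1/32 = 8
15 elements at 8/iter → 2 passes, remainder 7 on the last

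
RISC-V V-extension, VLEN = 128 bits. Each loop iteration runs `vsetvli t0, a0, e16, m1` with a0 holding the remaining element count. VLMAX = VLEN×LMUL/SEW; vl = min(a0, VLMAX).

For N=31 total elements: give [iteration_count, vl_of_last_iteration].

lanes per group: 128·1/16 = 8
31 elements at 8/iter → 4 passes, remainder 7 on the last

[iterations, last_vl] = [4, 7]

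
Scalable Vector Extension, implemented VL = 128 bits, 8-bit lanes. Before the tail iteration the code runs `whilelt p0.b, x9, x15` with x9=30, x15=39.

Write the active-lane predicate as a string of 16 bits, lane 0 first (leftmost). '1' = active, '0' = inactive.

predicate = 1111111110000000

lane count: 128 div 8 = 16
active while 30+j < 39, i.e. j ∈ [0,9) capped at 16 ⇒ 9
bits (lane 0 leftmost): 1111111110000000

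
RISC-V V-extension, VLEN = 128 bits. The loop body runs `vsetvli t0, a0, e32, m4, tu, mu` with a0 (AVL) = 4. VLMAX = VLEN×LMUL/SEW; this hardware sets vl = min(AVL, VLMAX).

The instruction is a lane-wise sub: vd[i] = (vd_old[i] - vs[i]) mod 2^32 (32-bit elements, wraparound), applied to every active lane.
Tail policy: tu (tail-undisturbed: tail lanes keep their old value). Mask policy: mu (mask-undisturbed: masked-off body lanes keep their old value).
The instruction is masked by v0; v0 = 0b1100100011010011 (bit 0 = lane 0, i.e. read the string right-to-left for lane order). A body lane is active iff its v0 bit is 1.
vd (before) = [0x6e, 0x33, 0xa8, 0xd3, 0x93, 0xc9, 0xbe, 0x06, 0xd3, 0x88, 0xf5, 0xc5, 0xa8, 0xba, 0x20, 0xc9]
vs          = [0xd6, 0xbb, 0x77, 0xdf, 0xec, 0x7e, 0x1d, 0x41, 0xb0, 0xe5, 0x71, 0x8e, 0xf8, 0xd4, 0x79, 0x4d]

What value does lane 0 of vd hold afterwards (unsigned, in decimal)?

vd[0] = 4294967192

lanes per group: 128·4/32 = 16
vl ← min(4, 16) = 4
lane  0: sub(0x6e,0xd6) ⇒ 0xffffff98
lane  1: sub(0x33,0xbb) ⇒ 0xffffff78
lane  2: mask-off/keep ⇒ 0xa8
lane  3: mask-off/keep ⇒ 0xd3
lane  4: tail/keep ⇒ 0x93
lane  5: tail/keep ⇒ 0xc9
lane  6: tail/keep ⇒ 0xbe
lane  7: tail/keep ⇒ 0x06
lane  8: tail/keep ⇒ 0xd3
lane  9: tail/keep ⇒ 0x88
lane 10: tail/keep ⇒ 0xf5
lane 11: tail/keep ⇒ 0xc5
lane 12: tail/keep ⇒ 0xa8
lane 13: tail/keep ⇒ 0xba
lane 14: tail/keep ⇒ 0x20
lane 15: tail/keep ⇒ 0xc9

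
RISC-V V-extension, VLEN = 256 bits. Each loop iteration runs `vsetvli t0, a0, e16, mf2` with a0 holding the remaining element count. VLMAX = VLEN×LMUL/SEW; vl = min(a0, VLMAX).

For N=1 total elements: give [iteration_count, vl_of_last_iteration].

VLMAX = (256 × 1/2) / 16 = 8 lanes
iterations = ceil(1/8) = 1; final-pass vl = 1

[iterations, last_vl] = [1, 1]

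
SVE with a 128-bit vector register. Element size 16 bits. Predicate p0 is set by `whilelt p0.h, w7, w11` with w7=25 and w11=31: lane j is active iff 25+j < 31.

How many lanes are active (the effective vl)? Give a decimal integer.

lane count: 128 div 16 = 8
active while 25+j < 31, i.e. j ∈ [0,6) capped at 8 ⇒ 6

vl = 6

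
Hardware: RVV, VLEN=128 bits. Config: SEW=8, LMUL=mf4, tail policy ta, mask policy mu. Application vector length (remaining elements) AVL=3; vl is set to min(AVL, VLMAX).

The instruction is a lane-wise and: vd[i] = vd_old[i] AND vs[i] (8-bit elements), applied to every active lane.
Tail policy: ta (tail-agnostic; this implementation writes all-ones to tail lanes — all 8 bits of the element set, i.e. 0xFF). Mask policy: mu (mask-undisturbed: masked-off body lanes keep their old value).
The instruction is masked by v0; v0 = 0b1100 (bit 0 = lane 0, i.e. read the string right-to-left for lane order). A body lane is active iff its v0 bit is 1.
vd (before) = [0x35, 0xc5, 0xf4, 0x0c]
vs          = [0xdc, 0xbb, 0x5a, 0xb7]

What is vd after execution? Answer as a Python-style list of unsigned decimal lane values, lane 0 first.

vd = [53, 197, 80, 255]

lanes per group: 128·1/4/8 = 4
vl = min(AVL, VLMAX) = min(3, 4) = 3
  i=0: mask-off/keep → 53
  i=1: mask-off/keep → 197
  i=2: and(0xf4,0x5a) → 80
  i=3: tail/ones → 255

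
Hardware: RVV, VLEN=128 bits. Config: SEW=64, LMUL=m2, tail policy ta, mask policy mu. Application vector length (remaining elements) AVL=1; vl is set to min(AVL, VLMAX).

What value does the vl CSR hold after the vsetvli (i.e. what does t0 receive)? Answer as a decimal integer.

vl = 1

lanes per group: 128·2/64 = 4
vl ← min(1, 4) = 1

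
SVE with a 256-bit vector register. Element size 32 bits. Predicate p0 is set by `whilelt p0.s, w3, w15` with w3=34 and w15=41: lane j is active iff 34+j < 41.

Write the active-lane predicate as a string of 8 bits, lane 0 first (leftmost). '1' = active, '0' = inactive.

256-bit reg / 32-bit elem → 8 lanes
p0[j] = (34+j < 41); true for j=0..6 → 7 lanes set
bits (lane 0 leftmost): 11111110

predicate = 11111110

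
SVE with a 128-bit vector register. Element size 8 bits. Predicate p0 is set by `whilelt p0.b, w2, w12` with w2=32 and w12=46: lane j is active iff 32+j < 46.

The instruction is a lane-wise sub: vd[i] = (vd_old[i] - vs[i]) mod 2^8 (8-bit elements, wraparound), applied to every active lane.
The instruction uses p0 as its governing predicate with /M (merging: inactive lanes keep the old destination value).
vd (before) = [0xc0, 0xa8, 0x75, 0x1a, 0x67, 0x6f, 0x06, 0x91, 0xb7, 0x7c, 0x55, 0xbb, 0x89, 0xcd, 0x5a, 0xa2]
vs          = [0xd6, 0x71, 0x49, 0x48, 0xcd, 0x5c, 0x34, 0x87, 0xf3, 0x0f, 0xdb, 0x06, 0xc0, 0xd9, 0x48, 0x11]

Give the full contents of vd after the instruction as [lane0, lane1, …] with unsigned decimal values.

vd = [234, 55, 44, 210, 154, 19, 210, 10, 196, 109, 122, 181, 201, 244, 90, 162]

128-bit reg / 8-bit elem → 16 lanes
whilelt: lane j active iff 32+j < 46 → j < 14 → 14 active
vd[0] sub(0xc0,0xd6) -> 0xea
vd[1] sub(0xa8,0x71) -> 0x37
vd[2] sub(0x75,0x49) -> 0x2c
vd[3] sub(0x1a,0x48) -> 0xd2
vd[4] sub(0x67,0xcd) -> 0x9a
vd[5] sub(0x6f,0x5c) -> 0x13
vd[6] sub(0x06,0x34) -> 0xd2
vd[7] sub(0x91,0x87) -> 0x0a
vd[8] sub(0xb7,0xf3) -> 0xc4
vd[9] sub(0x7c,0x0f) -> 0x6d
vd[10] sub(0x55,0xdb) -> 0x7a
vd[11] sub(0xbb,0x06) -> 0xb5
vd[12] sub(0x89,0xc0) -> 0xc9
vd[13] sub(0xcd,0xd9) -> 0xf4
vd[14] tail/keep -> 0x5a
vd[15] tail/keep -> 0xa2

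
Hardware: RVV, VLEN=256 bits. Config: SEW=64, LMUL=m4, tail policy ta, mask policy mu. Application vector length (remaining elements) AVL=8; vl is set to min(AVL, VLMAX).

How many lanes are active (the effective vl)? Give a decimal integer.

lanes per group: 256·4/64 = 16
vl ← min(8, 16) = 8

vl = 8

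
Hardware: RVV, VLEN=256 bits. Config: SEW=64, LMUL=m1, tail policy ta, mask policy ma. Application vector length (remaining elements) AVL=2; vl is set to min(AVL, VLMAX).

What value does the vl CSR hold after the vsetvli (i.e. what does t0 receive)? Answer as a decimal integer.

vl = 2

lanes per group: 256·1/64 = 4
vl = min(AVL, VLMAX) = min(2, 4) = 2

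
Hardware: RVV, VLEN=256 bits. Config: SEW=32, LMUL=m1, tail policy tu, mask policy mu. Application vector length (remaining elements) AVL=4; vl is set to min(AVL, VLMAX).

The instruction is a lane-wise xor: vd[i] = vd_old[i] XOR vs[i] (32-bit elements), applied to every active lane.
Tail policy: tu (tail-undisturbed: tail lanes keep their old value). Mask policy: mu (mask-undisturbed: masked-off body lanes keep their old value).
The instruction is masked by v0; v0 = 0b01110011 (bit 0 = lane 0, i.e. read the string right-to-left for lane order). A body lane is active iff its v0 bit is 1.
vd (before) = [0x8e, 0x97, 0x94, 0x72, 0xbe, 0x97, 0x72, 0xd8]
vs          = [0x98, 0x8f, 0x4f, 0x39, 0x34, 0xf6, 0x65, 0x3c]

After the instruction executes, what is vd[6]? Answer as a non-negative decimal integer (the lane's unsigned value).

vd[6] = 114

VLMAX = VLEN×LMUL/SEW = 256×1/32 = 8
vl ← min(4, 8) = 4
lane  0: xor(0x8e,0x98) ⇒ 0x16
lane  1: xor(0x97,0x8f) ⇒ 0x18
lane  2: mask-off/keep ⇒ 0x94
lane  3: mask-off/keep ⇒ 0x72
lane  4: tail/keep ⇒ 0xbe
lane  5: tail/keep ⇒ 0x97
lane  6: tail/keep ⇒ 0x72
lane  7: tail/keep ⇒ 0xd8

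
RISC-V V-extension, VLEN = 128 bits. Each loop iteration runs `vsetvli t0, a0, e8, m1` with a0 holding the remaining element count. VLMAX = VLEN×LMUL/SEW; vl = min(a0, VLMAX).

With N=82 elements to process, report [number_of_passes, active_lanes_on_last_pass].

lanes per group: 128·1/8 = 16
N=82: ⌈82/16⌉ = 6 iters; last vl = 82 − 5×16 = 2

[iterations, last_vl] = [6, 2]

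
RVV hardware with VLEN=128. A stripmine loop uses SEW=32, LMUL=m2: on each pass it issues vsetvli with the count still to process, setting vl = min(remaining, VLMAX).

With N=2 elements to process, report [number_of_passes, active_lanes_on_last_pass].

[iterations, last_vl] = [1, 2]

VLMAX = (128 × 2) / 32 = 8 lanes
N=2: ⌈2/8⌉ = 1 iters; last vl = 2 − 0×8 = 2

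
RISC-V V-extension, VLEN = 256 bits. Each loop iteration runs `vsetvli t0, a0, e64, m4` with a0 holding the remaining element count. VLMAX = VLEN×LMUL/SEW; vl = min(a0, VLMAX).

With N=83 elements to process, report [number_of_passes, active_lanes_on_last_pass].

[iterations, last_vl] = [6, 3]

lanes per group: 256·4/64 = 16
N=83: ⌈83/16⌉ = 6 iters; last vl = 83 − 5×16 = 3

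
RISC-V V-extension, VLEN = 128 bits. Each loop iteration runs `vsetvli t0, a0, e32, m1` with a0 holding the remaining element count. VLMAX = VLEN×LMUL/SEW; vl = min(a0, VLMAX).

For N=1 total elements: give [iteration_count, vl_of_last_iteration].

[iterations, last_vl] = [1, 1]

lanes per group: 128·1/32 = 4
N=1: ⌈1/4⌉ = 1 iters; last vl = 1 − 0×4 = 1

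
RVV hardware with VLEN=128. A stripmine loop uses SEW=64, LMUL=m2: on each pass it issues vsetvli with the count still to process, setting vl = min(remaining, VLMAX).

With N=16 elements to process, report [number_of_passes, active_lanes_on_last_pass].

VLMAX = VLEN×LMUL/SEW = 128×2/64 = 4
16 elements at 4/iter → 4 passes, remainder 4 on the last

[iterations, last_vl] = [4, 4]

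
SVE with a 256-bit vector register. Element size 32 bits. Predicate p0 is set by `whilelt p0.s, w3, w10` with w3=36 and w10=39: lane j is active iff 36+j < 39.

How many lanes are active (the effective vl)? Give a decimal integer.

register lanes = 256/32 = 8
whilelt: lane j active iff 36+j < 39 → j < 3 → 3 active

vl = 3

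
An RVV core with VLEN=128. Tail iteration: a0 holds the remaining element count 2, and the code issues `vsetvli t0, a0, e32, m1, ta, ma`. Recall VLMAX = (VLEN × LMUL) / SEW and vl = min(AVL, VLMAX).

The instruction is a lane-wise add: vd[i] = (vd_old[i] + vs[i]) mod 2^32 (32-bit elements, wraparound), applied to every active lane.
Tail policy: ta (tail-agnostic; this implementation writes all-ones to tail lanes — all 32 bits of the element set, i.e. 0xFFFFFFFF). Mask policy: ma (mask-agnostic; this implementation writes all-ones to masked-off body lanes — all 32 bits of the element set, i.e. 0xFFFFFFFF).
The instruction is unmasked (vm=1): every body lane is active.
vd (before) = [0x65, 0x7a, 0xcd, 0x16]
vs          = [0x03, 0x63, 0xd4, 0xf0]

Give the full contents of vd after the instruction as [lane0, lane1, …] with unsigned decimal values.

VLMAX = (128 × 1) / 32 = 4 lanes
vl ← min(2, 4) = 2
vd[0] add(0x65,0x03) -> 0x68
vd[1] add(0x7a,0x63) -> 0xdd
vd[2] tail/ones -> 0xffffffff
vd[3] tail/ones -> 0xffffffff

vd = [104, 221, 4294967295, 4294967295]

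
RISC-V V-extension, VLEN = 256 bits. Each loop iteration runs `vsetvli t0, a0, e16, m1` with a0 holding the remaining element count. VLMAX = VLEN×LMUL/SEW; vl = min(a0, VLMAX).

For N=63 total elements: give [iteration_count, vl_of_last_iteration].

[iterations, last_vl] = [4, 15]

VLMAX = VLEN×LMUL/SEW = 256×1/16 = 16
iterations = ceil(63/16) = 4; final-pass vl = 15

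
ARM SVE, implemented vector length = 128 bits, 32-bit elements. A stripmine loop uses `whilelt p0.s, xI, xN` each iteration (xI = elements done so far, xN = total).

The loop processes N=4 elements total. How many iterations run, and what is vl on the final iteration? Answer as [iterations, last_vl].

[iterations, last_vl] = [1, 4]

register lanes = 128/32 = 4
N=4: ⌈4/4⌉ = 1 iters; last vl = 4 − 0×4 = 4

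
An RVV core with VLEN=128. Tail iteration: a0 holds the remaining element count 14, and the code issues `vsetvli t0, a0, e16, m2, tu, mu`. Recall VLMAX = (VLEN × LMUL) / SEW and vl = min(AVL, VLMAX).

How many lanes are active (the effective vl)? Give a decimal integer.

vl = 14

VLMAX = VLEN×LMUL/SEW = 128×2/16 = 16
AVL=14 ≤ VLMAX=16, so vl = 14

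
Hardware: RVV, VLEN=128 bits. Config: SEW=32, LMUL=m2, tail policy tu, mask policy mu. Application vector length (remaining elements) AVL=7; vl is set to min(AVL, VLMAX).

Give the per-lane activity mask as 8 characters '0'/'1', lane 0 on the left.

predicate = 11111110

VLMAX = (128 × 2) / 32 = 8 lanes
AVL=7 ≤ VLMAX=8, so vl = 7
bits (lane 0 leftmost): 11111110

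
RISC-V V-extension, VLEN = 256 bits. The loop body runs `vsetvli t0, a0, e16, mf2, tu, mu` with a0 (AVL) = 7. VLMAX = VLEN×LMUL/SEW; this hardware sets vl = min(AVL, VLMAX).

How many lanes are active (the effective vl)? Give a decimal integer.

VLMAX = (256 × 1/2) / 16 = 8 lanes
vl ← min(7, 8) = 7

vl = 7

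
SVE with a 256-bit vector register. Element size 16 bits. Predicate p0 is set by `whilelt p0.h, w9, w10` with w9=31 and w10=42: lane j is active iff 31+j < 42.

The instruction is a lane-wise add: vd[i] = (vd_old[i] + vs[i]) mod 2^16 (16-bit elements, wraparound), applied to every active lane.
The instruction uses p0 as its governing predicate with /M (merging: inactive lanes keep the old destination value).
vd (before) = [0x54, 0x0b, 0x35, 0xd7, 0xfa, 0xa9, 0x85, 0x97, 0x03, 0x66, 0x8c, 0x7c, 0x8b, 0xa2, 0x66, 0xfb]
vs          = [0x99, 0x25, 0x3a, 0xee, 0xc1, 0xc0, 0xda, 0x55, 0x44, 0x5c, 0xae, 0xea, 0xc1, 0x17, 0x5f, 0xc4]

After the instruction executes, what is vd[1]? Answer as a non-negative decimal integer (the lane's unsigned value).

256-bit reg / 16-bit elem → 16 lanes
active while 31+j < 42, i.e. j ∈ [0,11) capped at 16 ⇒ 11
  i=0: add(0x54,0x99) → 237
  i=1: add(0x0b,0x25) → 48
  i=2: add(0x35,0x3a) → 111
  i=3: add(0xd7,0xee) → 453
  i=4: add(0xfa,0xc1) → 443
  i=5: add(0xa9,0xc0) → 361
  i=6: add(0x85,0xda) → 351
  i=7: add(0x97,0x55) → 236
  i=8: add(0x03,0x44) → 71
  i=9: add(0x66,0x5c) → 194
  i=10: add(0x8c,0xae) → 314
  i=11: tail/keep → 124
  i=12: tail/keep → 139
  i=13: tail/keep → 162
  i=14: tail/keep → 102
  i=15: tail/keep → 251

vd[1] = 48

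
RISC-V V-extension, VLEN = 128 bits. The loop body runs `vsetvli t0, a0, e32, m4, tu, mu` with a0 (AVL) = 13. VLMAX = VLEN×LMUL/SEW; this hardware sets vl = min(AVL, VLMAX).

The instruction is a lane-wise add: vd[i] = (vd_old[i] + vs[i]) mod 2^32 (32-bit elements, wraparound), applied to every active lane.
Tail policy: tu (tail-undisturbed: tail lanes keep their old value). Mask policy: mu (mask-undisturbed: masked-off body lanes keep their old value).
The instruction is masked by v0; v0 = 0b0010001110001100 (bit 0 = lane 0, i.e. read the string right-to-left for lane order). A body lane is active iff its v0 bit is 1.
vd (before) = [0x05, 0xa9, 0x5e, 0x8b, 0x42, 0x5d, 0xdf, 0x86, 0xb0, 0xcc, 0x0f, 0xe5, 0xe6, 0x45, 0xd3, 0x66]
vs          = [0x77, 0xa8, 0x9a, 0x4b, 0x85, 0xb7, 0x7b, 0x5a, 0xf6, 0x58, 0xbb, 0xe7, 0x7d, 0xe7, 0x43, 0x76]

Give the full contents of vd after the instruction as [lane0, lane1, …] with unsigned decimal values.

vd = [5, 169, 248, 214, 66, 93, 223, 224, 422, 292, 15, 229, 230, 69, 211, 102]

VLMAX = VLEN×LMUL/SEW = 128×4/32 = 16
vl = min(AVL, VLMAX) = min(13, 16) = 13
lane  0: mask-off/keep ⇒ 0x05
lane  1: mask-off/keep ⇒ 0xa9
lane  2: add(0x5e,0x9a) ⇒ 0xf8
lane  3: add(0x8b,0x4b) ⇒ 0xd6
lane  4: mask-off/keep ⇒ 0x42
lane  5: mask-off/keep ⇒ 0x5d
lane  6: mask-off/keep ⇒ 0xdf
lane  7: add(0x86,0x5a) ⇒ 0xe0
lane  8: add(0xb0,0xf6) ⇒ 0x1a6
lane  9: add(0xcc,0x58) ⇒ 0x124
lane 10: mask-off/keep ⇒ 0x0f
lane 11: mask-off/keep ⇒ 0xe5
lane 12: mask-off/keep ⇒ 0xe6
lane 13: tail/keep ⇒ 0x45
lane 14: tail/keep ⇒ 0xd3
lane 15: tail/keep ⇒ 0x66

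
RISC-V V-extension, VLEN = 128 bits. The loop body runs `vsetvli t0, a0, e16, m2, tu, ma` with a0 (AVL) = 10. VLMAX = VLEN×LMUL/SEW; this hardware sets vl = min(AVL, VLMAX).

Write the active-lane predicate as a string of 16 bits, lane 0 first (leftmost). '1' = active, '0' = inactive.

lanes per group: 128·2/16 = 16
vl = min(AVL, VLMAX) = min(10, 16) = 10
bits (lane 0 leftmost): 1111111111000000

predicate = 1111111111000000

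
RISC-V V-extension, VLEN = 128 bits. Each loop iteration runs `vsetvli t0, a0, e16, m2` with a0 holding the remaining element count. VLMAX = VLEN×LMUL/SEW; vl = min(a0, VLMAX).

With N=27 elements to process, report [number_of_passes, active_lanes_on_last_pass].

[iterations, last_vl] = [2, 11]

lanes per group: 128·2/16 = 16
N=27: ⌈27/16⌉ = 2 iters; last vl = 27 − 1×16 = 11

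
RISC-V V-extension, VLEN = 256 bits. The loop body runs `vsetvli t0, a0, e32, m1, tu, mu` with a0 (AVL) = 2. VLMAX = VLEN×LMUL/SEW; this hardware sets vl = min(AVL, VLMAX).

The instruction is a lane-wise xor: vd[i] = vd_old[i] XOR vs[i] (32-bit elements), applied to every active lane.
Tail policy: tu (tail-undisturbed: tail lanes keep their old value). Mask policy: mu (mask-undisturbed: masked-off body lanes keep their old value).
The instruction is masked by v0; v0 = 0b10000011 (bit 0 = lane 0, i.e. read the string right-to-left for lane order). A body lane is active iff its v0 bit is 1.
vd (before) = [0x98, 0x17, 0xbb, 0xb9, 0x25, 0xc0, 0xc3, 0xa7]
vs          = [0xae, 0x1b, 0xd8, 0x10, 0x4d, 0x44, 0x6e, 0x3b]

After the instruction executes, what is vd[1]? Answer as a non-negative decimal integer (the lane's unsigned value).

vd[1] = 12

lanes per group: 256·1/32 = 8
vl ← min(2, 8) = 2
lane  0: xor(0x98,0xae) ⇒ 0x36
lane  1: xor(0x17,0x1b) ⇒ 0x0c
lane  2: tail/keep ⇒ 0xbb
lane  3: tail/keep ⇒ 0xb9
lane  4: tail/keep ⇒ 0x25
lane  5: tail/keep ⇒ 0xc0
lane  6: tail/keep ⇒ 0xc3
lane  7: tail/keep ⇒ 0xa7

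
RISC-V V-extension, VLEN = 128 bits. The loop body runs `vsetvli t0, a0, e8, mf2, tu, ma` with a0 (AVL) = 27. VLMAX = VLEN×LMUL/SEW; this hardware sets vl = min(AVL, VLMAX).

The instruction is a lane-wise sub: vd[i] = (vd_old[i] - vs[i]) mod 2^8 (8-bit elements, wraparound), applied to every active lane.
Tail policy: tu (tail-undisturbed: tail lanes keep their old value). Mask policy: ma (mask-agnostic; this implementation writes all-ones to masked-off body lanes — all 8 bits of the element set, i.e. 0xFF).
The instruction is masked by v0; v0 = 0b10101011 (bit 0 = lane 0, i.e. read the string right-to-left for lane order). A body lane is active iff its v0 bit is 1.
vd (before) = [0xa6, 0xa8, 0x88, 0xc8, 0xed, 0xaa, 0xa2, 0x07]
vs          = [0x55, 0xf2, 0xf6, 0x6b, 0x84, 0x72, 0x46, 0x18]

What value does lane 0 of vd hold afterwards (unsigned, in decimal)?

VLMAX = VLEN×LMUL/SEW = 128×1/2/8 = 8
vl = min(AVL, VLMAX) = min(27, 8) = 8
lane  0: sub(0xa6,0x55) ⇒ 0x51
lane  1: sub(0xa8,0xf2) ⇒ 0xb6
lane  2: mask-off/ones ⇒ 0xff
lane  3: sub(0xc8,0x6b) ⇒ 0x5d
lane  4: mask-off/ones ⇒ 0xff
lane  5: sub(0xaa,0x72) ⇒ 0x38
lane  6: mask-off/ones ⇒ 0xff
lane  7: sub(0x07,0x18) ⇒ 0xef

vd[0] = 81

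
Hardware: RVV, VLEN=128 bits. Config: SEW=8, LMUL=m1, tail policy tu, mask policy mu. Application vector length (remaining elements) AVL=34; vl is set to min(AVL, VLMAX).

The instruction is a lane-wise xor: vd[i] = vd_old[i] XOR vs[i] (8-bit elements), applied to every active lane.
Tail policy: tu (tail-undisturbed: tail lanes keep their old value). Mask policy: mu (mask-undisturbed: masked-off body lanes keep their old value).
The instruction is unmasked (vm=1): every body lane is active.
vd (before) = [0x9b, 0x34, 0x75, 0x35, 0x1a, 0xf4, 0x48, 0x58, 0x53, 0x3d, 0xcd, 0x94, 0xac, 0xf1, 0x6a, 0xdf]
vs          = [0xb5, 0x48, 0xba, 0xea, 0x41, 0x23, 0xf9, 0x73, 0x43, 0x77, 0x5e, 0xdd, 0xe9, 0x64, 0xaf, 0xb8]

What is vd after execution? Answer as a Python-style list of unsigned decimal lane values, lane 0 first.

vd = [46, 124, 207, 223, 91, 215, 177, 43, 16, 74, 147, 73, 69, 149, 197, 103]

VLMAX = VLEN×LMUL/SEW = 128×1/8 = 16
AVL=34 > VLMAX=16, so vl = 16
[0] xor(0x9b,0xb5) = 0x2e
[1] xor(0x34,0x48) = 0x7c
[2] xor(0x75,0xba) = 0xcf
[3] xor(0x35,0xea) = 0xdf
[4] xor(0x1a,0x41) = 0x5b
[5] xor(0xf4,0x23) = 0xd7
[6] xor(0x48,0xf9) = 0xb1
[7] xor(0x58,0x73) = 0x2b
[8] xor(0x53,0x43) = 0x10
[9] xor(0x3d,0x77) = 0x4a
[10] xor(0xcd,0x5e) = 0x93
[11] xor(0x94,0xdd) = 0x49
[12] xor(0xac,0xe9) = 0x45
[13] xor(0xf1,0x64) = 0x95
[14] xor(0x6a,0xaf) = 0xc5
[15] xor(0xdf,0xb8) = 0x67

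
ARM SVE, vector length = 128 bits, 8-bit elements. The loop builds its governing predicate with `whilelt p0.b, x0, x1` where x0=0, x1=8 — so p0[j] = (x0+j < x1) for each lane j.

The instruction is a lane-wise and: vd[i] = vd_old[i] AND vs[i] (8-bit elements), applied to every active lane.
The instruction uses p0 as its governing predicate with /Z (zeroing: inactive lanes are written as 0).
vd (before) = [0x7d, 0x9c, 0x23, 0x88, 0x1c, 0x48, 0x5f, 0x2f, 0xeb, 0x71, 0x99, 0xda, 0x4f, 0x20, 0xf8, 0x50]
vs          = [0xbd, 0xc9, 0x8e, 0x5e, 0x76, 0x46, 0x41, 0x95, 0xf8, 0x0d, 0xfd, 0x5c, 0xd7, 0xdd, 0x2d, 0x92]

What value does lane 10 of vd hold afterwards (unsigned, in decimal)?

lane count: 128 div 8 = 16
active while 0+j < 8, i.e. j ∈ [0,8) capped at 16 ⇒ 8
lane  0: and(0x7d,0xbd) ⇒ 0x3d
lane  1: and(0x9c,0xc9) ⇒ 0x88
lane  2: and(0x23,0x8e) ⇒ 0x02
lane  3: and(0x88,0x5e) ⇒ 0x08
lane  4: and(0x1c,0x76) ⇒ 0x14
lane  5: and(0x48,0x46) ⇒ 0x40
lane  6: and(0x5f,0x41) ⇒ 0x41
lane  7: and(0x2f,0x95) ⇒ 0x05
lane  8: tail/zero ⇒ 0x00
lane  9: tail/zero ⇒ 0x00
lane 10: tail/zero ⇒ 0x00
lane 11: tail/zero ⇒ 0x00
lane 12: tail/zero ⇒ 0x00
lane 13: tail/zero ⇒ 0x00
lane 14: tail/zero ⇒ 0x00
lane 15: tail/zero ⇒ 0x00

vd[10] = 0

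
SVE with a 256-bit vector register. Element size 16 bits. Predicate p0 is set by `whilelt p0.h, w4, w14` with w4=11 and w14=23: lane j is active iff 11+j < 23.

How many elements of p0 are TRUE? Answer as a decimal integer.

256-bit reg / 16-bit elem → 16 lanes
active while 11+j < 23, i.e. j ∈ [0,12) capped at 16 ⇒ 12

vl = 12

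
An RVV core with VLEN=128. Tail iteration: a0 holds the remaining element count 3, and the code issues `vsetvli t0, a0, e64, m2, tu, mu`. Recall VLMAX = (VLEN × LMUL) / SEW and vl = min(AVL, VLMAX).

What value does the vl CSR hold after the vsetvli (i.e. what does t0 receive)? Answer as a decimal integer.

lanes per group: 128·2/64 = 4
vl = min(AVL, VLMAX) = min(3, 4) = 3

vl = 3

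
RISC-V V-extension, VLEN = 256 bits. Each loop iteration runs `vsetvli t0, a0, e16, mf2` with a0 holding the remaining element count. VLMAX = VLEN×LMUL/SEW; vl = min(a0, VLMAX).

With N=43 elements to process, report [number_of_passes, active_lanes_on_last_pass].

VLMAX = (256 × 1/2) / 16 = 8 lanes
43 elements at 8/iter → 6 passes, remainder 3 on the last

[iterations, last_vl] = [6, 3]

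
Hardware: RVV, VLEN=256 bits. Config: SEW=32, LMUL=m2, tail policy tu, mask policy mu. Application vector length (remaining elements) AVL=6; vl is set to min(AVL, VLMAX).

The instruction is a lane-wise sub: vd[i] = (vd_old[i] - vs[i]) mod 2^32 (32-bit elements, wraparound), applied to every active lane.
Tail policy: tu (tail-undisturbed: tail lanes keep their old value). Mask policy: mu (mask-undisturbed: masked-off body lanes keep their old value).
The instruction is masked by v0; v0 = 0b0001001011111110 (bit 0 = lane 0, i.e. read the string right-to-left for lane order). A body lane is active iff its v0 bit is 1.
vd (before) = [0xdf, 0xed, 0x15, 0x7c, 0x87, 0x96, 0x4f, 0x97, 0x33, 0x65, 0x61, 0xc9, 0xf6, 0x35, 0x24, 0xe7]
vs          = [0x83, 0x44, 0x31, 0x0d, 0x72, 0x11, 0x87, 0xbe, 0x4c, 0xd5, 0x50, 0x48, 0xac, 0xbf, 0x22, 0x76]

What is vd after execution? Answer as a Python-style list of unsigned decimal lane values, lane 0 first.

lanes per group: 256·2/32 = 16
vl ← min(6, 16) = 6
[0] mask-off/keep = 0xdf
[1] sub(0xed,0x44) = 0xa9
[2] sub(0x15,0x31) = 0xffffffe4
[3] sub(0x7c,0x0d) = 0x6f
[4] sub(0x87,0x72) = 0x15
[5] sub(0x96,0x11) = 0x85
[6] tail/keep = 0x4f
[7] tail/keep = 0x97
[8] tail/keep = 0x33
[9] tail/keep = 0x65
[10] tail/keep = 0x61
[11] tail/keep = 0xc9
[12] tail/keep = 0xf6
[13] tail/keep = 0x35
[14] tail/keep = 0x24
[15] tail/keep = 0xe7

vd = [223, 169, 4294967268, 111, 21, 133, 79, 151, 51, 101, 97, 201, 246, 53, 36, 231]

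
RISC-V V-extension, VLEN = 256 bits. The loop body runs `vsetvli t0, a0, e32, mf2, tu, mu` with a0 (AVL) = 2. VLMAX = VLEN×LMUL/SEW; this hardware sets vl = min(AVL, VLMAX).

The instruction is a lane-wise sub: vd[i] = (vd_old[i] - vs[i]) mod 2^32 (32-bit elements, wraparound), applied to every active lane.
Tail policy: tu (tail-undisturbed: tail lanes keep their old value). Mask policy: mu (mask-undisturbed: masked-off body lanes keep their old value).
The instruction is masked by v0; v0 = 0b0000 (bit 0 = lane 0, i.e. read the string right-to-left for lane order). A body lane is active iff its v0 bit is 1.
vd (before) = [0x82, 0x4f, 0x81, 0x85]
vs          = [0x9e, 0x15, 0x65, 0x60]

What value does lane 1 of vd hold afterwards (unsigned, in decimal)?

VLMAX = (256 × 1/2) / 32 = 4 lanes
vl ← min(2, 4) = 2
  i=0: mask-off/keep → 130
  i=1: mask-off/keep → 79
  i=2: tail/keep → 129
  i=3: tail/keep → 133

vd[1] = 79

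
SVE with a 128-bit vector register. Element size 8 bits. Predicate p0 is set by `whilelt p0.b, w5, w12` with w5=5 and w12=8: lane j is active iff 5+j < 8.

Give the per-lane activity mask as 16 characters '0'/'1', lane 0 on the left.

128-bit reg / 8-bit elem → 16 lanes
whilelt: lane j active iff 5+j < 8 → j < 3 → 3 active
bits (lane 0 leftmost): 1110000000000000

predicate = 1110000000000000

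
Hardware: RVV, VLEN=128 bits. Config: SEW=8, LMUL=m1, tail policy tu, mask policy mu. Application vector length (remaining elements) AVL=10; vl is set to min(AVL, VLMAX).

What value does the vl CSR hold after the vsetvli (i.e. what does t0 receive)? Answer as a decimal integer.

VLMAX = VLEN×LMUL/SEW = 128×1/8 = 16
vl = min(AVL, VLMAX) = min(10, 16) = 10

vl = 10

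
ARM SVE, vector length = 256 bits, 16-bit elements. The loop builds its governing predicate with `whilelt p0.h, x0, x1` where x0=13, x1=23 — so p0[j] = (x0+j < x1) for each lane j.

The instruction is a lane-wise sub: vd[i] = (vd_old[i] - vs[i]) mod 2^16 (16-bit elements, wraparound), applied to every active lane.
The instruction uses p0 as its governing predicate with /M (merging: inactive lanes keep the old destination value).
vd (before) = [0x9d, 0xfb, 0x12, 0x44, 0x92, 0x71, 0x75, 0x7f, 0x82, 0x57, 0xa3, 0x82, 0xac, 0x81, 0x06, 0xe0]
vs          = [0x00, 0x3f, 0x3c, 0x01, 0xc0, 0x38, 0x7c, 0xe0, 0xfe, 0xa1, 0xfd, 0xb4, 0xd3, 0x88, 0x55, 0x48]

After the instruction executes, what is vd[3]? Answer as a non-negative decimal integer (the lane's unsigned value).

256-bit reg / 16-bit elem → 16 lanes
active while 13+j < 23, i.e. j ∈ [0,10) capped at 16 ⇒ 10
vd[0] sub(0x9d,0x00) -> 0x9d
vd[1] sub(0xfb,0x3f) -> 0xbc
vd[2] sub(0x12,0x3c) -> 0xffd6
vd[3] sub(0x44,0x01) -> 0x43
vd[4] sub(0x92,0xc0) -> 0xffd2
vd[5] sub(0x71,0x38) -> 0x39
vd[6] sub(0x75,0x7c) -> 0xfff9
vd[7] sub(0x7f,0xe0) -> 0xff9f
vd[8] sub(0x82,0xfe) -> 0xff84
vd[9] sub(0x57,0xa1) -> 0xffb6
vd[10] tail/keep -> 0xa3
vd[11] tail/keep -> 0x82
vd[12] tail/keep -> 0xac
vd[13] tail/keep -> 0x81
vd[14] tail/keep -> 0x06
vd[15] tail/keep -> 0xe0

vd[3] = 67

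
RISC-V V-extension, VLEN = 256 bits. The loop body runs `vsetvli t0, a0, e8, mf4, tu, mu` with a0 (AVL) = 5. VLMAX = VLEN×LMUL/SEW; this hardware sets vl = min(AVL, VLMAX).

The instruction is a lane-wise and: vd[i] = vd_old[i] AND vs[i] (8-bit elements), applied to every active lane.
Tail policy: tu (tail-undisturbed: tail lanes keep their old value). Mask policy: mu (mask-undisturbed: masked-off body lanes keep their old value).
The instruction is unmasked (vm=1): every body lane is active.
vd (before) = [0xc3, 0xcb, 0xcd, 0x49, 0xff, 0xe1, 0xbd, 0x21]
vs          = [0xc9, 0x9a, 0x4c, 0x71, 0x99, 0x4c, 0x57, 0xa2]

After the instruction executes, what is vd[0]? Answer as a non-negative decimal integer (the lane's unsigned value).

vd[0] = 193

lanes per group: 256·1/4/8 = 8
AVL=5 ≤ VLMAX=8, so vl = 5
lane  0: and(0xc3,0xc9) ⇒ 0xc1
lane  1: and(0xcb,0x9a) ⇒ 0x8a
lane  2: and(0xcd,0x4c) ⇒ 0x4c
lane  3: and(0x49,0x71) ⇒ 0x41
lane  4: and(0xff,0x99) ⇒ 0x99
lane  5: tail/keep ⇒ 0xe1
lane  6: tail/keep ⇒ 0xbd
lane  7: tail/keep ⇒ 0x21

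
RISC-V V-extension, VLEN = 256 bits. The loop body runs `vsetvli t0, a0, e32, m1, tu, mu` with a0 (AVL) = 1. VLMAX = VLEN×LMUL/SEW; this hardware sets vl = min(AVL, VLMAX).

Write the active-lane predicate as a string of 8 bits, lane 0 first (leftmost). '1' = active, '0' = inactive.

predicate = 10000000

VLMAX = (256 × 1) / 32 = 8 lanes
vl ← min(1, 8) = 1
bits (lane 0 leftmost): 10000000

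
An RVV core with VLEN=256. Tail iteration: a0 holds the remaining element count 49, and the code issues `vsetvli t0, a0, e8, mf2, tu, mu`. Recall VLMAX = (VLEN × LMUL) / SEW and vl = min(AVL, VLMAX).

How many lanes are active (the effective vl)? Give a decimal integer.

lanes per group: 256·1/2/8 = 16
vl = min(AVL, VLMAX) = min(49, 16) = 16

vl = 16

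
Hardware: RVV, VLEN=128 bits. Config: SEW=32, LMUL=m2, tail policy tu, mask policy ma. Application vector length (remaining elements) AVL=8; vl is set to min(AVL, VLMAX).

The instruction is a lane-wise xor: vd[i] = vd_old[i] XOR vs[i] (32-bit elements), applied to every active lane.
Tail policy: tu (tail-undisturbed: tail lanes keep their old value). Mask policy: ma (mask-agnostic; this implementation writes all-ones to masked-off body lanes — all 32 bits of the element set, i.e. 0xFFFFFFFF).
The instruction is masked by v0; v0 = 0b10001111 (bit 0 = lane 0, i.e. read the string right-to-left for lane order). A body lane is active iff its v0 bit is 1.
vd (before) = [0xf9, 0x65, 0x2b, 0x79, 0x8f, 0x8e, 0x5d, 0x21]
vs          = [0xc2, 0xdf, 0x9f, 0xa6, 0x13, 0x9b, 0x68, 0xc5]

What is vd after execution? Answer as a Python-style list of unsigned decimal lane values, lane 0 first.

lanes per group: 128·2/32 = 8
vl = min(AVL, VLMAX) = min(8, 8) = 8
lane  0: xor(0xf9,0xc2) ⇒ 0x3b
lane  1: xor(0x65,0xdf) ⇒ 0xba
lane  2: xor(0x2b,0x9f) ⇒ 0xb4
lane  3: xor(0x79,0xa6) ⇒ 0xdf
lane  4: mask-off/ones ⇒ 0xffffffff
lane  5: mask-off/ones ⇒ 0xffffffff
lane  6: mask-off/ones ⇒ 0xffffffff
lane  7: xor(0x21,0xc5) ⇒ 0xe4

vd = [59, 186, 180, 223, 4294967295, 4294967295, 4294967295, 228]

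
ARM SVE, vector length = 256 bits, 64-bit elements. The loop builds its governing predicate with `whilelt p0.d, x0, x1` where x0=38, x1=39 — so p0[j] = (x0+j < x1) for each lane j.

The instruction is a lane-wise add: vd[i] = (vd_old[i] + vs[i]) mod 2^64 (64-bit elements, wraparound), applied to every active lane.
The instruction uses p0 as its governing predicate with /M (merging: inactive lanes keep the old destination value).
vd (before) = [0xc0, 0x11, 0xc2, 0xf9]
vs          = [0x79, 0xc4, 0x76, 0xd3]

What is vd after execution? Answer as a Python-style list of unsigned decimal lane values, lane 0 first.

vd = [313, 17, 194, 249]

lane count: 256 div 64 = 4
p0[j] = (38+j < 39); true for j=0..0 → 1 lanes set
[0] add(0xc0,0x79) = 0x139
[1] tail/keep = 0x11
[2] tail/keep = 0xc2
[3] tail/keep = 0xf9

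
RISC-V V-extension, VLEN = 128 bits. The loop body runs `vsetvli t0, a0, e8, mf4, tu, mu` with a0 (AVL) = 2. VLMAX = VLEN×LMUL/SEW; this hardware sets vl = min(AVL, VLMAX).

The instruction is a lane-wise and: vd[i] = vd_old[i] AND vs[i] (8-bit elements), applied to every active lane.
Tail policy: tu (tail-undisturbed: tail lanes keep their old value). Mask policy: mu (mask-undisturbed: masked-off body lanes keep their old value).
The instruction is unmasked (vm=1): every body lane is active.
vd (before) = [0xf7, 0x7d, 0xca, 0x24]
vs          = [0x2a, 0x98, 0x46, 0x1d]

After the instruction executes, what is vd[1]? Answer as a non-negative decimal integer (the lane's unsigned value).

vd[1] = 24

lanes per group: 128·1/4/8 = 4
vl ← min(2, 4) = 2
[0] and(0xf7,0x2a) = 0x22
[1] and(0x7d,0x98) = 0x18
[2] tail/keep = 0xca
[3] tail/keep = 0x24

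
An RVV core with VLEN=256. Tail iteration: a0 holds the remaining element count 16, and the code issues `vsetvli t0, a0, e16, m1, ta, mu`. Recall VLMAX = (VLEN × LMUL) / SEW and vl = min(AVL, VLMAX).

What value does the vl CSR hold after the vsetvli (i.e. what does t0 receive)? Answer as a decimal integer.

VLMAX = VLEN×LMUL/SEW = 256×1/16 = 16
vl ← min(16, 16) = 16

vl = 16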